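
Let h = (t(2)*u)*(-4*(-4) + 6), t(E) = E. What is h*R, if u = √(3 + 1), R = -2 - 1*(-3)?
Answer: 88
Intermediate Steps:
R = 1 (R = -2 + 3 = 1)
u = 2 (u = √4 = 2)
h = 88 (h = (2*2)*(-4*(-4) + 6) = 4*(16 + 6) = 4*22 = 88)
h*R = 88*1 = 88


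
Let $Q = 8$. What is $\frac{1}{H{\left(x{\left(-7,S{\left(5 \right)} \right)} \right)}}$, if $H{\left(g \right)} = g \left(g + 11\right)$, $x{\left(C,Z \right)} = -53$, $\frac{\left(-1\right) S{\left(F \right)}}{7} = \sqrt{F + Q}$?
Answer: $\frac{1}{2226} \approx 0.00044924$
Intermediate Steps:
$S{\left(F \right)} = - 7 \sqrt{8 + F}$ ($S{\left(F \right)} = - 7 \sqrt{F + 8} = - 7 \sqrt{8 + F}$)
$H{\left(g \right)} = g \left(11 + g\right)$
$\frac{1}{H{\left(x{\left(-7,S{\left(5 \right)} \right)} \right)}} = \frac{1}{\left(-53\right) \left(11 - 53\right)} = \frac{1}{\left(-53\right) \left(-42\right)} = \frac{1}{2226}$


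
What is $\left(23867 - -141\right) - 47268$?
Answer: $-23260$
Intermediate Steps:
$\left(23867 - -141\right) - 47268 = \left(23867 + 141\right) - 47268 = 24008 - 47268 = -23260$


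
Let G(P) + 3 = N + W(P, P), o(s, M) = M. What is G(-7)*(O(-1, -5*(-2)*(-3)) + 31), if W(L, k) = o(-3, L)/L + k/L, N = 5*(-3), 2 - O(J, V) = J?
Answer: -544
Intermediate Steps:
O(J, V) = 2 - J
N = -15
W(L, k) = 1 + k/L (W(L, k) = L/L + k/L = 1 + k/L)
G(P) = -16 (G(P) = -3 + (-15 + (P + P)/P) = -3 + (-15 + (2*P)/P) = -3 + (-15 + 2) = -3 - 13 = -16)
G(-7)*(O(-1, -5*(-2)*(-3)) + 31) = -16*((2 - 1*(-1)) + 31) = -16*((2 + 1) + 31) = -16*(3 + 31) = -16*34 = -544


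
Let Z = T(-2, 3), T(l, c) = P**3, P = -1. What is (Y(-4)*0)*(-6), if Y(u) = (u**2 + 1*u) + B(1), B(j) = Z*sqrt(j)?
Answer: 0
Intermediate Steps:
T(l, c) = -1 (T(l, c) = (-1)**3 = -1)
Z = -1
B(j) = -sqrt(j)
Y(u) = -1 + u + u**2 (Y(u) = (u**2 + 1*u) - sqrt(1) = (u**2 + u) - 1*1 = (u + u**2) - 1 = -1 + u + u**2)
(Y(-4)*0)*(-6) = ((-1 - 4 + (-4)**2)*0)*(-6) = ((-1 - 4 + 16)*0)*(-6) = (11*0)*(-6) = 0*(-6) = 0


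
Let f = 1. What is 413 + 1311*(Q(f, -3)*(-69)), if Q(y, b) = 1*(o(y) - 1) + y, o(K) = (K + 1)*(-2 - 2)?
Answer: 724085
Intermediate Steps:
o(K) = -4 - 4*K (o(K) = (1 + K)*(-4) = -4 - 4*K)
Q(y, b) = -5 - 3*y (Q(y, b) = 1*((-4 - 4*y) - 1) + y = 1*(-5 - 4*y) + y = (-5 - 4*y) + y = -5 - 3*y)
413 + 1311*(Q(f, -3)*(-69)) = 413 + 1311*((-5 - 3*1)*(-69)) = 413 + 1311*((-5 - 3)*(-69)) = 413 + 1311*(-8*(-69)) = 413 + 1311*552 = 413 + 723672 = 724085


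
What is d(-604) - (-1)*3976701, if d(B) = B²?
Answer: 4341517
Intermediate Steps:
d(-604) - (-1)*3976701 = (-604)² - (-1)*3976701 = 364816 - 1*(-3976701) = 364816 + 3976701 = 4341517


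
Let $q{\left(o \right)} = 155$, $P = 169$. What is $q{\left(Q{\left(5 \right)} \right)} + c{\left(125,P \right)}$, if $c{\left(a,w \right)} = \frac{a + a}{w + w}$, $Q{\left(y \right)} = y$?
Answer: $\frac{26320}{169} \approx 155.74$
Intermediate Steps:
$c{\left(a,w \right)} = \frac{a}{w}$ ($c{\left(a,w \right)} = \frac{2 a}{2 w} = 2 a \frac{1}{2 w} = \frac{a}{w}$)
$q{\left(Q{\left(5 \right)} \right)} + c{\left(125,P \right)} = 155 + \frac{125}{169} = \frac{26320}{169}$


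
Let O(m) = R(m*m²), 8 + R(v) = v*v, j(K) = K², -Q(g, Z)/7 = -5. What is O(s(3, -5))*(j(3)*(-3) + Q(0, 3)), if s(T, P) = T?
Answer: 5768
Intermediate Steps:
Q(g, Z) = 35 (Q(g, Z) = -7*(-5) = 35)
R(v) = -8 + v² (R(v) = -8 + v*v = -8 + v²)
O(m) = -8 + m⁶ (O(m) = -8 + (m*m²)² = -8 + (m³)² = -8 + m⁶)
O(s(3, -5))*(j(3)*(-3) + Q(0, 3)) = (-8 + 3⁶)*(3²*(-3) + 35) = (-8 + 729)*(9*(-3) + 35) = 721*(-27 + 35) = 721*8 = 5768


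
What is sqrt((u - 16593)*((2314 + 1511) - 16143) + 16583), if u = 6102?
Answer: sqrt(129244721) ≈ 11369.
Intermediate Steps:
sqrt((u - 16593)*((2314 + 1511) - 16143) + 16583) = sqrt((6102 - 16593)*((2314 + 1511) - 16143) + 16583) = sqrt(-10491*(3825 - 16143) + 16583) = sqrt(-10491*(-12318) + 16583) = sqrt(129228138 + 16583) = sqrt(129244721)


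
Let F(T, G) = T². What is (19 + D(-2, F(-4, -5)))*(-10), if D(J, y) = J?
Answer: -170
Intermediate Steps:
(19 + D(-2, F(-4, -5)))*(-10) = (19 - 2)*(-10) = 17*(-10) = -170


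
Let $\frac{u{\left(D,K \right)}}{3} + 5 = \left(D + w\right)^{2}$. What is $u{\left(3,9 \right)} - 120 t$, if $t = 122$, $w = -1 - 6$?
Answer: $-14607$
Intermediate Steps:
$w = -7$ ($w = -1 - 6 = -7$)
$u{\left(D,K \right)} = -15 + 3 \left(-7 + D\right)^{2}$ ($u{\left(D,K \right)} = -15 + 3 \left(D - 7\right)^{2} = -15 + 3 \left(-7 + D\right)^{2}$)
$u{\left(3,9 \right)} - 120 t = \left(-15 + 3 \left(-7 + 3\right)^{2}\right) - 14640 = \left(-15 + 3 \left(-4\right)^{2}\right) - 14640 = \left(-15 + 3 \cdot 16\right) - 14640 = \left(-15 + 48\right) - 14640 = 33 - 14640 = -14607$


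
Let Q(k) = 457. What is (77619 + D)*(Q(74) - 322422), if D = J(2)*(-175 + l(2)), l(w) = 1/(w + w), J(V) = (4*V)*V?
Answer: -24090387195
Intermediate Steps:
J(V) = 4*V²
l(w) = 1/(2*w)
D = -2796 (D = (4*2²)*(-175 + (½)/2) = (4*4)*(-175 + (½)*(½)) = 16*(-175 + ¼) = 16*(-699/4) = -2796)
(77619 + D)*(Q(74) - 322422) = (77619 - 2796)*(457 - 322422) = 74823*(-321965) = -24090387195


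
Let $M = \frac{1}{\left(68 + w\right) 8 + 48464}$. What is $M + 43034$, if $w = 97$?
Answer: $\frac{2142404657}{49784} \approx 43034.0$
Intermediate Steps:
$M = \frac{1}{49784}$ ($M = \frac{1}{\left(68 + 97\right) 8 + 48464} = \frac{1}{165 \cdot 8 + 48464} = \frac{1}{1320 + 48464} = \frac{1}{49784} \approx 2.0087 \cdot 10^{-5}$)
$M + 43034 = \frac{1}{49784} + 43034 = \frac{2142404657}{49784}$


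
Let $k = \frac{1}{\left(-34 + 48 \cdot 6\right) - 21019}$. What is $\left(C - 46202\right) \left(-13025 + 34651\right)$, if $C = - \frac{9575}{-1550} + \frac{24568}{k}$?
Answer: $- \frac{342041621091753}{31} \approx -1.1034 \cdot 10^{13}$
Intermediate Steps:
$k = - \frac{1}{20765}$ ($k = \frac{1}{\left(-34 + 288\right) - 21019} = \frac{1}{254 - 21019} = \frac{1}{-20765} = - \frac{1}{20765} \approx -4.8158 \cdot 10^{-5}$)
$C = - \frac{31629579857}{62}$ ($C = - \frac{9575}{-1550} + \frac{24568}{- \frac{1}{20765}} = \left(-9575\right) \left(- \frac{1}{1550}\right) + 24568 \left(-20765\right) = \frac{383}{62} - 510154520 = - \frac{31629579857}{62} \approx -5.1015 \cdot 10^{8}$)
$\left(C - 46202\right) \left(-13025 + 34651\right) = \left(- \frac{31629579857}{62} - 46202\right) \left(-13025 + 34651\right) = \left(- \frac{31632444381}{62}\right) 21626 = - \frac{342041621091753}{31}$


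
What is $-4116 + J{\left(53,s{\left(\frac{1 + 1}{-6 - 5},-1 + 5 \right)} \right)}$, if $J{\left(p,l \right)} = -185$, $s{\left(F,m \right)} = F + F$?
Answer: $-4301$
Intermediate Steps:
$s{\left(F,m \right)} = 2 F$
$-4116 + J{\left(53,s{\left(\frac{1 + 1}{-6 - 5},-1 + 5 \right)} \right)} = -4116 - 185 = -4301$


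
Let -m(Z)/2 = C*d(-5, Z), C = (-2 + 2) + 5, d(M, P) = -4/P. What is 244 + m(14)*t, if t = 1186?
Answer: 25428/7 ≈ 3632.6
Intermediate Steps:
C = 5 (C = 0 + 5 = 5)
m(Z) = 40/Z (m(Z) = -10*(-4/Z) = -(-40)/Z = 40/Z)
244 + m(14)*t = 244 + (40/14)*1186 = 244 + (40*(1/14))*1186 = 244 + (20/7)*1186 = 244 + 23720/7 = 25428/7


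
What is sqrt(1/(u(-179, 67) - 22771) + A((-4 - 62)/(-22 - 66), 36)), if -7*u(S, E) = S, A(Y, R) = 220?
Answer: sqrt(5577080620754)/159218 ≈ 14.832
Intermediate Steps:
u(S, E) = -S/7
sqrt(1/(u(-179, 67) - 22771) + A((-4 - 62)/(-22 - 66), 36)) = sqrt(1/(-1/7*(-179) - 22771) + 220) = sqrt(1/(179/7 - 22771) + 220) = sqrt(1/(-159218/7) + 220) = sqrt(-7/159218 + 220) = sqrt(35027953/159218) = sqrt(5577080620754)/159218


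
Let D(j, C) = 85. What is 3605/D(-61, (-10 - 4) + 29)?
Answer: 721/17 ≈ 42.412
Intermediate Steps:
3605/D(-61, (-10 - 4) + 29) = 3605/85 = 3605*(1/85) = 721/17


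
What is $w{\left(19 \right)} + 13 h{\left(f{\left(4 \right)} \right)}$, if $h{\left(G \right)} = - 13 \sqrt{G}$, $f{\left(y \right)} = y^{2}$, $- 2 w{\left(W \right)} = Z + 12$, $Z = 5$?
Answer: $- \frac{1369}{2} \approx -684.5$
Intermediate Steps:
$w{\left(W \right)} = - \frac{17}{2}$ ($w{\left(W \right)} = - \frac{5 + 12}{2} = \left(- \frac{1}{2}\right) 17 = - \frac{17}{2}$)
$w{\left(19 \right)} + 13 h{\left(f{\left(4 \right)} \right)} = - \frac{17}{2} + 13 \left(- 13 \sqrt{4^{2}}\right) = - \frac{17}{2} + 13 \left(- 13 \sqrt{16}\right) = - \frac{17}{2} + 13 \left(\left(-13\right) 4\right) = - \frac{17}{2} + 13 \left(-52\right) = - \frac{17}{2} - 676 = - \frac{1369}{2}$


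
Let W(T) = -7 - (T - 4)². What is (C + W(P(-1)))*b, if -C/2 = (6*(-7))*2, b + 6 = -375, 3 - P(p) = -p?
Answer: -59817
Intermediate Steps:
P(p) = 3 + p (P(p) = 3 - (-1)*p = 3 + p)
b = -381 (b = -6 - 375 = -381)
W(T) = -7 - (-4 + T)²
C = 168 (C = -2*6*(-7)*2 = -(-84)*2 = -2*(-84) = 168)
(C + W(P(-1)))*b = (168 + (-7 - (-4 + (3 - 1))²))*(-381) = (168 + (-7 - (-4 + 2)²))*(-381) = (168 + (-7 - 1*(-2)²))*(-381) = (168 + (-7 - 1*4))*(-381) = (168 + (-7 - 4))*(-381) = (168 - 11)*(-381) = 157*(-381) = -59817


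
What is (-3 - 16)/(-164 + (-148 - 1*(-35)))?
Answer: 19/277 ≈ 0.068592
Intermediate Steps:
(-3 - 16)/(-164 + (-148 - 1*(-35))) = -19/(-164 + (-148 + 35)) = -19/(-164 - 113) = -19/(-277) = -19*(-1/277) = 19/277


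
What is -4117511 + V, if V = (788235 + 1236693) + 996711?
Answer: -1095872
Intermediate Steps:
V = 3021639 (V = 2024928 + 996711 = 3021639)
-4117511 + V = -4117511 + 3021639 = -1095872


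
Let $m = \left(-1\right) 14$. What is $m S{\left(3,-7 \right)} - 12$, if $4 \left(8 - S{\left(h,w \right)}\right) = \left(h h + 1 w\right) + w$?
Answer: $- \frac{283}{2} \approx -141.5$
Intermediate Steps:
$S{\left(h,w \right)} = 8 - \frac{w}{2} - \frac{h^{2}}{4}$ ($S{\left(h,w \right)} = 8 - \frac{\left(h h + 1 w\right) + w}{4} = 8 - \frac{\left(h^{2} + w\right) + w}{4} = 8 - \frac{\left(w + h^{2}\right) + w}{4} = 8 - \frac{h^{2} + 2 w}{4} = 8 - \left(\frac{w}{2} + \frac{h^{2}}{4}\right) = 8 - \frac{w}{2} - \frac{h^{2}}{4}$)
$m = -14$
$m S{\left(3,-7 \right)} - 12 = - 14 \left(8 - - \frac{7}{2} - \frac{3^{2}}{4}\right) - 12 = - 14 \left(8 + \frac{7}{2} - \frac{9}{4}\right) - 12 = \left(-14\right) \frac{37}{4} - 12 = - \frac{259}{2} - 12 = - \frac{283}{2}$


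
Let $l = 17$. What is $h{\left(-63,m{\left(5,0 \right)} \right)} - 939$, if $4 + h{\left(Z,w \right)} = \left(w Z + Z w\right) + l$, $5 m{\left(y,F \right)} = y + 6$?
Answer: $- \frac{6016}{5} \approx -1203.2$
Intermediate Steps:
$m{\left(y,F \right)} = \frac{6}{5} + \frac{y}{5}$ ($m{\left(y,F \right)} = \frac{y + 6}{5} = \frac{6 + y}{5} = \frac{6}{5} + \frac{y}{5}$)
$h{\left(Z,w \right)} = 13 + 2 Z w$ ($h{\left(Z,w \right)} = -4 + \left(\left(w Z + Z w\right) + 17\right) = -4 + \left(\left(Z w + Z w\right) + 17\right) = -4 + \left(2 Z w + 17\right) = -4 + \left(17 + 2 Z w\right) = 13 + 2 Z w$)
$h{\left(-63,m{\left(5,0 \right)} \right)} - 939 = \left(13 + 2 \left(-63\right) \left(\frac{6}{5} + \frac{1}{5} \cdot 5\right)\right) - 939 = \left(13 + 2 \left(-63\right) \left(\frac{6}{5} + 1\right)\right) - 939 = \left(13 + 2 \left(-63\right) \frac{11}{5}\right) - 939 = \left(13 - \frac{1386}{5}\right) - 939 = - \frac{1321}{5} - 939 = - \frac{6016}{5}$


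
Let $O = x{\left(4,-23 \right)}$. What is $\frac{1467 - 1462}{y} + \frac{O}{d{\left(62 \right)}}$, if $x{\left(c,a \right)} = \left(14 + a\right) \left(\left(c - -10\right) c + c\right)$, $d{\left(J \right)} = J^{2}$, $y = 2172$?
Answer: $- \frac{288415}{2087292} \approx -0.13818$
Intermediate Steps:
$x{\left(c,a \right)} = \left(14 + a\right) \left(c + c \left(10 + c\right)\right)$ ($x{\left(c,a \right)} = \left(14 + a\right) \left(\left(c + 10\right) c + c\right) = \left(14 + a\right) \left(\left(10 + c\right) c + c\right) = \left(14 + a\right) \left(c \left(10 + c\right) + c\right) = \left(14 + a\right) \left(c + c \left(10 + c\right)\right)$)
$O = -540$ ($O = 4 \left(154 + 11 \left(-23\right) + 14 \cdot 4 - 92\right) = 4 \left(154 - 253 + 56 - 92\right) = 4 \left(-135\right) = -540$)
$\frac{1467 - 1462}{y} + \frac{O}{d{\left(62 \right)}} = \frac{1467 - 1462}{2172} - \frac{540}{62^{2}} = 5 \cdot \frac{1}{2172} - \frac{540}{3844} = \frac{5}{2172} - \frac{135}{961} = - \frac{288415}{2087292}$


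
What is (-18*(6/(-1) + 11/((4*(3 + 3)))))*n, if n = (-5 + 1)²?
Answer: 1596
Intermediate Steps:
n = 16 (n = (-4)² = 16)
(-18*(6/(-1) + 11/((4*(3 + 3)))))*n = -18*(6/(-1) + 11/((4*(3 + 3))))*16 = -18*(6*(-1) + 11/((4*6)))*16 = -18*(-6 + 11/24)*16 = -18*(-133/24)*16 = (399/4)*16 = 1596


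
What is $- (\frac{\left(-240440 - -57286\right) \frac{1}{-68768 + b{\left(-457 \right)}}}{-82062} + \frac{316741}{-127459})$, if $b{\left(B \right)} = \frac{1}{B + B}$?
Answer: $\frac{816873210649773865}{328711732174365237} \approx 2.4851$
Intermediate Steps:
$b{\left(B \right)} = \frac{1}{2 B}$
$- (\frac{\left(-240440 - -57286\right) \frac{1}{-68768 + b{\left(-457 \right)}}}{-82062} + \frac{316741}{-127459}) = - (\frac{\left(-240440 - -57286\right) \frac{1}{-68768 + \frac{1}{2 \left(-457\right)}}}{-82062} + \frac{316741}{-127459}) = - (\frac{-240440 + \left(-14723 + 72009\right)}{-68768 + \frac{1}{2} \left(- \frac{1}{457}\right)} \left(- \frac{1}{82062}\right) + 316741 \left(- \frac{1}{127459}\right)) = - (\frac{-240440 + 57286}{-68768 - \frac{1}{914}} \left(- \frac{1}{82062}\right) - \frac{316741}{127459}) = - (- \frac{183154}{- \frac{62853953}{914}} \left(- \frac{1}{82062}\right) - \frac{316741}{127459}) = - (\left(-183154\right) \left(- \frac{914}{62853953}\right) \left(- \frac{1}{82062}\right) - \frac{316741}{127459}) = - (\frac{167402756}{62853953} \left(- \frac{1}{82062}\right) - \frac{316741}{127459}) = - (- \frac{83701378}{2578960545543} - \frac{316741}{127459}) = \left(-1\right) \left(- \frac{816873210649773865}{328711732174365237}\right) = \frac{816873210649773865}{328711732174365237}$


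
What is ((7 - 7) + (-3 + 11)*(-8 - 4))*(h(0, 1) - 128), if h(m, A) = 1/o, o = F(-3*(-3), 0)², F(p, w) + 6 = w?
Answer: 36856/3 ≈ 12285.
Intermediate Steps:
F(p, w) = -6 + w
o = 36 (o = (-6 + 0)² = (-6)² = 36)
h(m, A) = 1/36
((7 - 7) + (-3 + 11)*(-8 - 4))*(h(0, 1) - 128) = ((7 - 7) + (-3 + 11)*(-8 - 4))*(1/36 - 128) = (0 + 8*(-12))*(-4607/36) = (0 - 96)*(-4607/36) = -96*(-4607/36) = 36856/3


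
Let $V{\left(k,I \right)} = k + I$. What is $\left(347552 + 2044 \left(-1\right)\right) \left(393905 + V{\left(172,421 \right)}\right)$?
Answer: $136302214984$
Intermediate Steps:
$V{\left(k,I \right)} = I + k$
$\left(347552 + 2044 \left(-1\right)\right) \left(393905 + V{\left(172,421 \right)}\right) = \left(347552 + 2044 \left(-1\right)\right) \left(393905 + \left(421 + 172\right)\right) = \left(347552 - 2044\right) \left(393905 + 593\right) = 345508 \cdot 394498 = 136302214984$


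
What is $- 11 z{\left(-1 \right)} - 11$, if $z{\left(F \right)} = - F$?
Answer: $-22$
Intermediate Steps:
$- 11 z{\left(-1 \right)} - 11 = - 11 \left(\left(-1\right) \left(-1\right)\right) - 11 = \left(-11\right) 1 - 11 = -11 - 11 = -22$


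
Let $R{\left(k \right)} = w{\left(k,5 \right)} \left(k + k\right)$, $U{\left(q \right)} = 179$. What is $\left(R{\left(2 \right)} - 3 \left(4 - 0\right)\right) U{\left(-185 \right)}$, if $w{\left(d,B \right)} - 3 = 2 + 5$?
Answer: $5012$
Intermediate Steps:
$w{\left(d,B \right)} = 10$ ($w{\left(d,B \right)} = 3 + \left(2 + 5\right) = 3 + 7 = 10$)
$R{\left(k \right)} = 20 k$ ($R{\left(k \right)} = 10 \left(k + k\right) = 10 \cdot 2 k = 20 k$)
$\left(R{\left(2 \right)} - 3 \left(4 - 0\right)\right) U{\left(-185 \right)} = \left(20 \cdot 2 - 3 \left(4 - 0\right)\right) 179 = \left(40 - 3 \left(4 + 0\right)\right) 179 = \left(40 - 12\right) 179 = 28 \cdot 179 = 5012$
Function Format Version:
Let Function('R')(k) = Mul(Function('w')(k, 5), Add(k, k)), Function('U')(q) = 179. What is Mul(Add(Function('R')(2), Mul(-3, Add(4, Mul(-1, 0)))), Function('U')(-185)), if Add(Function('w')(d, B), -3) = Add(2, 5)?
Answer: 5012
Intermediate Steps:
Function('w')(d, B) = 10 (Function('w')(d, B) = Add(3, Add(2, 5)) = Add(3, 7) = 10)
Function('R')(k) = Mul(20, k) (Function('R')(k) = Mul(10, Add(k, k)) = Mul(10, Mul(2, k)) = Mul(20, k))
Mul(Add(Function('R')(2), Mul(-3, Add(4, Mul(-1, 0)))), Function('U')(-185)) = Mul(Add(Mul(20, 2), Mul(-3, Add(4, Mul(-1, 0)))), 179) = Mul(Add(40, Mul(-3, Add(4, 0))), 179) = Mul(Add(40, Mul(-3, 4)), 179) = Mul(Add(40, -12), 179) = Mul(28, 179) = 5012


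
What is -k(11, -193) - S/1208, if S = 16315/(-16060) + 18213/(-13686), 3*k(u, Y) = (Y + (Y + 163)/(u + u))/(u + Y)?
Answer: -855413912687/2416186220448 ≈ -0.35403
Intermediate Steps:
k(u, Y) = (Y + (163 + Y)/(2*u))/(3*(Y + u)) (k(u, Y) = ((Y + (Y + 163)/(u + u))/(u + Y))/3 = ((Y + (163 + Y)/((2*u)))/(Y + u))/3 = ((Y + (163 + Y)*(1/(2*u)))/(Y + u))/3 = ((Y + (163 + Y)/(2*u))/(Y + u))/3 = (Y + (163 + Y)/(2*u))/(3*(Y + u)))
S = -17192929/7326572 (S = 16315*(-1/16060) + 18213*(-1/13686) = -3263/3212 - 6071/4562 = -17192929/7326572 ≈ -2.3467)
-k(11, -193) - S/1208 = -(163 - 193 + 2*(-193)*11)/(6*11*(-193 + 11)) - (-17192929)/(7326572*1208) = -(163 - 193 - 4246)/(6*11*(-182)) - (-17192929)/(7326572*1208) = -(-1)*(-4276)/(6*11*182) - 1*(-17192929/8850498976) = -1*1069/3003 + 17192929/8850498976 = -1069/3003 + 17192929/8850498976 = -855413912687/2416186220448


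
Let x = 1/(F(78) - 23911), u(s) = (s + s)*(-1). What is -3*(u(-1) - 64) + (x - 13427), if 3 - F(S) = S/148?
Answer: -23426387745/1769231 ≈ -13241.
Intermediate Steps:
F(S) = 3 - S/148
u(s) = -2*s (u(s) = (2*s)*(-1) = -2*s)
x = -74/1769231 (x = 1/((3 - 1/148*78) - 23911) = 1/((3 - 39/74) - 23911) = 1/(183/74 - 23911) = 1/(-1769231/74) = -74/1769231 ≈ -4.1826e-5)
-3*(u(-1) - 64) + (x - 13427) = -3*(-2*(-1) - 64) + (-74/1769231 - 13427) = -3*(2 - 64) - 23755464711/1769231 = -3*(-62) - 23755464711/1769231 = 186 - 23755464711/1769231 = -23426387745/1769231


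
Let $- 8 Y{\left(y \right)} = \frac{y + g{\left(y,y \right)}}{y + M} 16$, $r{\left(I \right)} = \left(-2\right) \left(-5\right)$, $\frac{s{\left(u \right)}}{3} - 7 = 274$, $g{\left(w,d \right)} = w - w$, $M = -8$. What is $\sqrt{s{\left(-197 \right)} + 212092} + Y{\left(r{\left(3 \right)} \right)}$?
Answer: $-10 + \sqrt{212935} \approx 451.45$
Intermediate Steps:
$g{\left(w,d \right)} = 0$
$s{\left(u \right)} = 843$ ($s{\left(u \right)} = 21 + 3 \cdot 274 = 21 + 822 = 843$)
$r{\left(I \right)} = 10$
$Y{\left(y \right)} = - \frac{2 y}{-8 + y}$ ($Y{\left(y \right)} = - \frac{\frac{y + 0}{y - 8} \cdot 16}{8} = - \frac{\frac{y}{-8 + y} 16}{8} = - \frac{16 y \frac{1}{-8 + y}}{8} = - \frac{2 y}{-8 + y}$)
$\sqrt{s{\left(-197 \right)} + 212092} + Y{\left(r{\left(3 \right)} \right)} = \sqrt{843 + 212092} - \frac{20}{-8 + 10} = \sqrt{212935} - \frac{20}{2} = \sqrt{212935} - 20 \cdot \frac{1}{2} = \sqrt{212935} - 10 = -10 + \sqrt{212935}$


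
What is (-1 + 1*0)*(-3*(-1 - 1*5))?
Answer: -18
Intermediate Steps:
(-1 + 1*0)*(-3*(-1 - 1*5)) = (-1 + 0)*(-3*(-1 - 5)) = -(-3)*(-6) = -1*18 = -18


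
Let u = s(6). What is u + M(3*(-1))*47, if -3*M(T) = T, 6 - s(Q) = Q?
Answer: 47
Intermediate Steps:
s(Q) = 6 - Q
M(T) = -T/3
u = 0 (u = 6 - 1*6 = 6 - 6 = 0)
u + M(3*(-1))*47 = 0 - (-1)*47 = 0 - ⅓*(-3)*47 = 0 + 1*47 = 0 + 47 = 47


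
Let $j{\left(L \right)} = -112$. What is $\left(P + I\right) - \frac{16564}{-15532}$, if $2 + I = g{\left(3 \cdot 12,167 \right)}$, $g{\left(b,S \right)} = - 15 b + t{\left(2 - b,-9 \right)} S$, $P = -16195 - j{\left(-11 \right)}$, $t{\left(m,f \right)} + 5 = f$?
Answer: $- \frac{73629188}{3883} \approx -18962.0$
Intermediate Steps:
$t{\left(m,f \right)} = -5 + f$
$P = -16083$ ($P = -16195 - -112 = -16195 + 112 = -16083$)
$g{\left(b,S \right)} = - 15 b - 14 S$ ($g{\left(b,S \right)} = - 15 b + \left(-5 - 9\right) S = - 15 b - 14 S$)
$I = -2880$ ($I = -2 - \left(2338 + 15 \cdot 3 \cdot 12\right) = -2 - 2878 = -2880$)
$\left(P + I\right) - \frac{16564}{-15532} = \left(-16083 - 2880\right) - \frac{16564}{-15532} = -18963 - - \frac{4141}{3883} = -18963 + \frac{4141}{3883} = - \frac{73629188}{3883}$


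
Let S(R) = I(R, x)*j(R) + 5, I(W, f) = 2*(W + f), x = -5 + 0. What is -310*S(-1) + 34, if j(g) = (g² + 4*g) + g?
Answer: -16396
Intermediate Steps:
x = -5
j(g) = g² + 5*g
I(W, f) = 2*W + 2*f
S(R) = 5 + R*(-10 + 2*R)*(5 + R) (S(R) = (2*R + 2*(-5))*(R*(5 + R)) + 5 = (2*R - 10)*(R*(5 + R)) + 5 = (-10 + 2*R)*(R*(5 + R)) + 5 = R*(-10 + 2*R)*(5 + R) + 5 = 5 + R*(-10 + 2*R)*(5 + R))
-310*S(-1) + 34 = -310*(5 - 50*(-1) + 2*(-1)³) + 34 = -310*(5 + 50 + 2*(-1)) + 34 = -310*(5 + 50 - 2) + 34 = -310*53 + 34 = -16430 + 34 = -16396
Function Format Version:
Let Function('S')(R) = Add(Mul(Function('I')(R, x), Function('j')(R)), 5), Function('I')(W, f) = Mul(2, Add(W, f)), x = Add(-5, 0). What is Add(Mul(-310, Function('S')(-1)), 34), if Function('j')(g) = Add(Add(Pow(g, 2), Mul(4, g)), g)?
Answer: -16396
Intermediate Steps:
x = -5
Function('j')(g) = Add(Pow(g, 2), Mul(5, g))
Function('I')(W, f) = Add(Mul(2, W), Mul(2, f))
Function('S')(R) = Add(5, Mul(R, Add(-10, Mul(2, R)), Add(5, R))) (Function('S')(R) = Add(Mul(Add(Mul(2, R), Mul(2, -5)), Mul(R, Add(5, R))), 5) = Add(Mul(Add(Mul(2, R), -10), Mul(R, Add(5, R))), 5) = Add(Mul(Add(-10, Mul(2, R)), Mul(R, Add(5, R))), 5) = Add(Mul(R, Add(-10, Mul(2, R)), Add(5, R)), 5) = Add(5, Mul(R, Add(-10, Mul(2, R)), Add(5, R))))
Add(Mul(-310, Function('S')(-1)), 34) = Add(Mul(-310, Add(5, Mul(-50, -1), Mul(2, Pow(-1, 3)))), 34) = Add(Mul(-310, Add(5, 50, Mul(2, -1))), 34) = Add(Mul(-310, Add(5, 50, -2)), 34) = Add(Mul(-310, 53), 34) = Add(-16430, 34) = -16396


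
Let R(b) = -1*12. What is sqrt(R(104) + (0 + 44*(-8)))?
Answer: 2*I*sqrt(91) ≈ 19.079*I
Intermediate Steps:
R(b) = -12
sqrt(R(104) + (0 + 44*(-8))) = sqrt(-12 + (0 + 44*(-8))) = sqrt(-12 + (0 - 352)) = sqrt(-12 - 352) = sqrt(-364) = 2*I*sqrt(91)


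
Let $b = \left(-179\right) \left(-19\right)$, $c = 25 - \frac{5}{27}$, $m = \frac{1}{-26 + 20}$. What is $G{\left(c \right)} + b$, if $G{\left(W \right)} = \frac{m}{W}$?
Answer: $\frac{4557331}{1340} \approx 3401.0$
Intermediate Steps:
$m = - \frac{1}{6}$ ($m = \frac{1}{-6} = - \frac{1}{6} \approx -0.16667$)
$c = \frac{670}{27}$ ($c = 25 - \frac{5}{27} = \frac{670}{27} \approx 24.815$)
$G{\left(W \right)} = - \frac{1}{6 W}$
$b = 3401$
$G{\left(c \right)} + b = - \frac{1}{6 \cdot \frac{670}{27}} + 3401 = \left(- \frac{1}{6}\right) \frac{27}{670} + 3401 = - \frac{9}{1340} + 3401 = \frac{4557331}{1340}$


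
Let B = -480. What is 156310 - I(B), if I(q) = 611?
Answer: 155699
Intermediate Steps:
156310 - I(B) = 156310 - 1*611 = 156310 - 611 = 155699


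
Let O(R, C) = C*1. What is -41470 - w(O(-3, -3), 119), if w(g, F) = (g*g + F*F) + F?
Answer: -55759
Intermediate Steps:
O(R, C) = C
w(g, F) = F + F**2 + g**2 (w(g, F) = (g**2 + F**2) + F = (F**2 + g**2) + F = F + F**2 + g**2)
-41470 - w(O(-3, -3), 119) = -41470 - (119 + 119**2 + (-3)**2) = -41470 - (119 + 14161 + 9) = -41470 - 1*14289 = -41470 - 14289 = -55759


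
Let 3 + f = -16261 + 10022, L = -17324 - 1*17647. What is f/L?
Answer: 6242/34971 ≈ 0.17849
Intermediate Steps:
L = -34971 (L = -17324 - 17647 = -34971)
f = -6242 (f = -3 + (-16261 + 10022) = -3 - 6239 = -6242)
f/L = -6242/(-34971) = -6242*(-1/34971) = 6242/34971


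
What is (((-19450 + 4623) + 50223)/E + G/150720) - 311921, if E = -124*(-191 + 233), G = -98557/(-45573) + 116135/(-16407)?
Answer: -317841243719270203103/1018957743702360 ≈ -3.1193e+5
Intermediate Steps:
G = -1225198552/249238737 (G = -98557*(-1/45573) + 116135*(-1/16407) = 98557/45573 - 116135/16407 = -1225198552/249238737 ≈ -4.9158)
E = -5208 (E = -124*42 = -5208)
(((-19450 + 4623) + 50223)/E + G/150720) - 311921 = (((-19450 + 4623) + 50223)/(-5208) - 1225198552/249238737/150720) - 311921 = ((-14827 + 50223)*(-1/5208) - 1225198552/249238737*1/150720) - 311921 = (35396*(-1/5208) - 153149819/4695657805080) - 311921 = (-8849/1302 - 153149819/4695657805080) - 311921 = -6925345886369543/1018957743702360 - 311921 = -317841243719270203103/1018957743702360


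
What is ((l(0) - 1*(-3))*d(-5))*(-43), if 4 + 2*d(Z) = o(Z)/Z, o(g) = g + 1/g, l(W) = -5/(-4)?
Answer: 27047/100 ≈ 270.47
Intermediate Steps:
l(W) = 5/4 (l(W) = -5*(-¼) = 5/4)
o(g) = g + 1/g
d(Z) = -2 + (Z + 1/Z)/(2*Z) (d(Z) = -2 + ((Z + 1/Z)/Z)/2 = -2 + (Z + 1/Z)/(2*Z))
((l(0) - 1*(-3))*d(-5))*(-43) = ((5/4 - 1*(-3))*(-3/2 + (½)/(-5)²))*(-43) = ((5/4 + 3)*(-3/2 + (½)*(1/25)))*(-43) = (17*(-3/2 + 1/50)/4)*(-43) = ((17/4)*(-37/25))*(-43) = -629/100*(-43) = 27047/100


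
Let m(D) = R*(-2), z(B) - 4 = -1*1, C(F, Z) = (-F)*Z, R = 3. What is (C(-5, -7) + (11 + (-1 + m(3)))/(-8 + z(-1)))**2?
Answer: 32041/25 ≈ 1281.6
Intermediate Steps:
C(F, Z) = -F*Z
z(B) = 3 (z(B) = 4 - 1*1 = 4 - 1 = 3)
m(D) = -6 (m(D) = 3*(-2) = -6)
(C(-5, -7) + (11 + (-1 + m(3)))/(-8 + z(-1)))**2 = (-1*(-5)*(-7) + (11 + (-1 - 6))/(-8 + 3))**2 = (-35 + (11 - 7)/(-5))**2 = (-35 + 4*(-1/5))**2 = (-35 - 4/5)**2 = (-179/5)**2 = 32041/25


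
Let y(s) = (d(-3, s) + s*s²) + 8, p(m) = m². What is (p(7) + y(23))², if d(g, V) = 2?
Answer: 149475076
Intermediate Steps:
y(s) = 10 + s³ (y(s) = (2 + s*s²) + 8 = (2 + s³) + 8 = 10 + s³)
(p(7) + y(23))² = (7² + (10 + 23³))² = (49 + (10 + 12167))² = (49 + 12177)² = 12226² = 149475076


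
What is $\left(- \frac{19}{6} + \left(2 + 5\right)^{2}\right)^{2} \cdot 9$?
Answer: $\frac{75625}{4} \approx 18906.0$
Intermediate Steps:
$\left(- \frac{19}{6} + \left(2 + 5\right)^{2}\right)^{2} \cdot 9 = \left(\left(-19\right) \frac{1}{6} + 7^{2}\right)^{2} \cdot 9 = \left(- \frac{19}{6} + 49\right)^{2} \cdot 9 = \left(\frac{275}{6}\right)^{2} \cdot 9 = \frac{75625}{36} \cdot 9 = \frac{75625}{4}$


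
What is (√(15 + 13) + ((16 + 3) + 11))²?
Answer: 928 + 120*√7 ≈ 1245.5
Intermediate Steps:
(√(15 + 13) + ((16 + 3) + 11))² = (√28 + (19 + 11))² = (2*√7 + 30)² = (30 + 2*√7)²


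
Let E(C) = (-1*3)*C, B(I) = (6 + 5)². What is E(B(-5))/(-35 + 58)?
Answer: -363/23 ≈ -15.783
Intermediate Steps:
B(I) = 121 (B(I) = 11² = 121)
E(C) = -3*C
E(B(-5))/(-35 + 58) = (-3*121)/(-35 + 58) = -363/23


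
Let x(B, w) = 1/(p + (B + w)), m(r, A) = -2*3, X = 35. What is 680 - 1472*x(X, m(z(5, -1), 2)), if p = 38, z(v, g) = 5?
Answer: 44088/67 ≈ 658.03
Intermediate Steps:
m(r, A) = -6
x(B, w) = 1/(38 + B + w) (x(B, w) = 1/(38 + (B + w)) = 1/(38 + B + w))
680 - 1472*x(X, m(z(5, -1), 2)) = 680 - 1472/(38 + 35 - 6) = 680 - 1472/67 = 44088/67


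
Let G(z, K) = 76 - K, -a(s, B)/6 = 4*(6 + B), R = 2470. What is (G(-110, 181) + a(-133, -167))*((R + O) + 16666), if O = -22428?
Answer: -12374628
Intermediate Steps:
a(s, B) = -144 - 24*B (a(s, B) = -24*(6 + B) = -6*(24 + 4*B) = -144 - 24*B)
(G(-110, 181) + a(-133, -167))*((R + O) + 16666) = ((76 - 1*181) + (-144 - 24*(-167)))*((2470 - 22428) + 16666) = ((76 - 181) + (-144 + 4008))*(-19958 + 16666) = (-105 + 3864)*(-3292) = 3759*(-3292) = -12374628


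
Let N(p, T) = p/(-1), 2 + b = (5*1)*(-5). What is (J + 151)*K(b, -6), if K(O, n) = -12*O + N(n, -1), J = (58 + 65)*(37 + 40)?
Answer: 3175260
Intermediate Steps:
b = -27 (b = -2 + (5*1)*(-5) = -2 + 5*(-5) = -2 - 25 = -27)
J = 9471 (J = 123*77 = 9471)
N(p, T) = -p (N(p, T) = p*(-1) = -p)
K(O, n) = -n - 12*O (K(O, n) = -12*O - n = -n - 12*O)
(J + 151)*K(b, -6) = (9471 + 151)*(-1*(-6) - 12*(-27)) = 9622*(6 + 324) = 9622*330 = 3175260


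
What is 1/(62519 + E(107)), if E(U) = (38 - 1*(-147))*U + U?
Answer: 1/82421 ≈ 1.2133e-5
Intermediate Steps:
E(U) = 186*U (E(U) = (38 + 147)*U + U = 185*U + U = 186*U)
1/(62519 + E(107)) = 1/(62519 + 186*107) = 1/(62519 + 19902) = 1/82421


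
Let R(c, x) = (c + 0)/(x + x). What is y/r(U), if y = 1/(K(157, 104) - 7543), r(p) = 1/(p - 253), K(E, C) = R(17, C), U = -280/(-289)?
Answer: 15150096/453419903 ≈ 0.033413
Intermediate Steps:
R(c, x) = c/(2*x) (R(c, x) = c/((2*x)) = c*(1/(2*x)) = c/(2*x))
U = 280/289 (U = -280*(-1/289) = 280/289 ≈ 0.96886)
K(E, C) = 17/(2*C) (K(E, C) = (½)*17/C = 17/(2*C))
r(p) = 1/(-253 + p)
y = -208/1568927 (y = 1/((17/2)/104 - 7543) = 1/((17/2)*(1/104) - 7543) = 1/(17/208 - 7543) = 1/(-1568927/208) = -208/1568927 ≈ -0.00013257)
y/r(U) = -208/(1568927*(1/(-253 + 280/289))) = -208/(1568927*(1/(-72837/289))) = -208/(1568927*(-289/72837)) = -208/1568927*(-72837/289) = 15150096/453419903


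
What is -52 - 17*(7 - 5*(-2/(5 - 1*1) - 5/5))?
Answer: -597/2 ≈ -298.50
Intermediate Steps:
-52 - 17*(7 - 5*(-2/(5 - 1*1) - 5/5)) = -52 - 17*(7 - 5*(-2/(5 - 1) - 5*⅕)) = -52 - 17*(7 - 5*(-2/4 - 1)) = -52 - 17*(7 - 5*(-2*¼ - 1)) = -52 - 17*(7 - 5*(-½ - 1)) = -52 - 17*(7 - 5*(-3/2)) = -52 - 17*(7 + 15/2) = -52 - 17*29/2 = -52 - 493/2 = -597/2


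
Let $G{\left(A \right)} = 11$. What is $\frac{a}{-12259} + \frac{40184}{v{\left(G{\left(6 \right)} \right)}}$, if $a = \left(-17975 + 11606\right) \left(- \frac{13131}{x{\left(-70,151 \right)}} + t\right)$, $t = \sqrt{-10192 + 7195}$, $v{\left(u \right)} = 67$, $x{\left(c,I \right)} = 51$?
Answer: $\frac{6506699581}{13963001} + \frac{57321 i \sqrt{37}}{12259} \approx 466.0 + 28.442 i$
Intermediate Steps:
$t = 9 i \sqrt{37}$ ($t = \sqrt{-2997} = 9 i \sqrt{37} \approx 54.745 i$)
$a = \frac{27877113}{17} - 57321 i \sqrt{37}$ ($a = \left(-17975 + 11606\right) \left(- \frac{13131}{51} + 9 i \sqrt{37}\right) = - 6369 \left(\left(-13131\right) \frac{1}{51} + 9 i \sqrt{37}\right) = - 6369 \left(- \frac{4377}{17} + 9 i \sqrt{37}\right) = \frac{27877113}{17} - 57321 i \sqrt{37} \approx 1.6398 \cdot 10^{6} - 3.4867 \cdot 10^{5} i$)
$\frac{a}{-12259} + \frac{40184}{v{\left(G{\left(6 \right)} \right)}} = \frac{\frac{27877113}{17} - 57321 i \sqrt{37}}{-12259} + \frac{40184}{67} = \left(\frac{27877113}{17} - 57321 i \sqrt{37}\right) \left(- \frac{1}{12259}\right) + 40184 \cdot \frac{1}{67} = \left(- \frac{27877113}{208403} + \frac{57321 i \sqrt{37}}{12259}\right) + \frac{40184}{67} = \frac{6506699581}{13963001} + \frac{57321 i \sqrt{37}}{12259}$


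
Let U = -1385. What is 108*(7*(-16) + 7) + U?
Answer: -12725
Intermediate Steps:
108*(7*(-16) + 7) + U = 108*(7*(-16) + 7) - 1385 = 108*(-112 + 7) - 1385 = 108*(-105) - 1385 = -11340 - 1385 = -12725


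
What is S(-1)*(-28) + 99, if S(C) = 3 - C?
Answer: -13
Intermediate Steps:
S(-1)*(-28) + 99 = (3 - 1*(-1))*(-28) + 99 = (3 + 1)*(-28) + 99 = 4*(-28) + 99 = -112 + 99 = -13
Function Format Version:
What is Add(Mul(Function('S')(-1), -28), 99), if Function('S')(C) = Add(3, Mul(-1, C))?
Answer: -13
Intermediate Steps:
Add(Mul(Function('S')(-1), -28), 99) = Add(Mul(Add(3, Mul(-1, -1)), -28), 99) = Add(Mul(Add(3, 1), -28), 99) = Add(Mul(4, -28), 99) = Add(-112, 99) = -13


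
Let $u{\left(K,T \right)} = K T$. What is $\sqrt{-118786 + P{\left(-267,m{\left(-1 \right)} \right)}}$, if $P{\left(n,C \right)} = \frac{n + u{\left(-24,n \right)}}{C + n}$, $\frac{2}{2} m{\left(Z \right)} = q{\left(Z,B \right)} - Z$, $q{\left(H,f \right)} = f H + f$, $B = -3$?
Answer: $\frac{i \sqrt{8406455722}}{266} \approx 344.69 i$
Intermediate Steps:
$q{\left(H,f \right)} = f + H f$ ($q{\left(H,f \right)} = H f + f = f + H f$)
$m{\left(Z \right)} = -3 - 4 Z$ ($m{\left(Z \right)} = - 3 \left(1 + Z\right) - Z = \left(-3 - 3 Z\right) - Z = -3 - 4 Z$)
$P{\left(n,C \right)} = - \frac{23 n}{C + n}$ ($P{\left(n,C \right)} = \frac{n - 24 n}{C + n} = \frac{\left(-23\right) n}{C + n} = - \frac{23 n}{C + n}$)
$\sqrt{-118786 + P{\left(-267,m{\left(-1 \right)} \right)}} = \sqrt{-118786 - - \frac{6141}{\left(-3 - -4\right) - 267}} = \sqrt{-118786 - - \frac{6141}{\left(-3 + 4\right) - 267}} = \sqrt{-118786 - - \frac{6141}{1 - 267}} = \sqrt{-118786 - - \frac{6141}{-266}} = \sqrt{-118786 - \left(-6141\right) \left(- \frac{1}{266}\right)} = \sqrt{-118786 - \frac{6141}{266}} = \sqrt{- \frac{31603217}{266}} = \frac{i \sqrt{8406455722}}{266}$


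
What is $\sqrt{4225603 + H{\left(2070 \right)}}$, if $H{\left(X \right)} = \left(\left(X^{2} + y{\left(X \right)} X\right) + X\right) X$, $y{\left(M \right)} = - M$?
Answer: $\sqrt{8510503} \approx 2917.3$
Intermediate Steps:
$H{\left(X \right)} = X^{2}$ ($H{\left(X \right)} = \left(\left(X^{2} + - X X\right) + X\right) X = \left(\left(X^{2} - X^{2}\right) + X\right) X = \left(0 + X\right) X = X X = X^{2}$)
$\sqrt{4225603 + H{\left(2070 \right)}} = \sqrt{4225603 + 2070^{2}} = \sqrt{4225603 + 4284900} = \sqrt{8510503}$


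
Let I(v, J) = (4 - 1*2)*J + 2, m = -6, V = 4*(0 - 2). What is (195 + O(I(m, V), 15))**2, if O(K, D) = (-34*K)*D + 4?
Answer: 53860921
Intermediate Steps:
V = -8 (V = 4*(-2) = -8)
I(v, J) = 2 + 2*J (I(v, J) = (4 - 2)*J + 2 = 2*J + 2 = 2 + 2*J)
O(K, D) = 4 - 34*D*K (O(K, D) = -34*D*K + 4 = 4 - 34*D*K)
(195 + O(I(m, V), 15))**2 = (195 + (4 - 34*15*(2 + 2*(-8))))**2 = (195 + (4 - 34*15*(2 - 16)))**2 = (195 + (4 - 34*15*(-14)))**2 = (195 + (4 + 7140))**2 = (195 + 7144)**2 = 7339**2 = 53860921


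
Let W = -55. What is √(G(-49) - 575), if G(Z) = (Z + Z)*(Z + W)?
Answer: √9617 ≈ 98.066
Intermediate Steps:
G(Z) = 2*Z*(-55 + Z) (G(Z) = (Z + Z)*(Z - 55) = (2*Z)*(-55 + Z) = 2*Z*(-55 + Z))
√(G(-49) - 575) = √(2*(-49)*(-55 - 49) - 575) = √(2*(-49)*(-104) - 575) = √(10192 - 575) = √9617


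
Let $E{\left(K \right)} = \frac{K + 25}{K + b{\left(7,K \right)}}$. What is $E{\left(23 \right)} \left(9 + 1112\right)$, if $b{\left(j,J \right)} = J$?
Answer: $\frac{26904}{23} \approx 1169.7$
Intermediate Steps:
$E{\left(K \right)} = \frac{25 + K}{2 K}$ ($E{\left(K \right)} = \frac{K + 25}{K + K} = \frac{25 + K}{2 K}$)
$E{\left(23 \right)} \left(9 + 1112\right) = \frac{25 + 23}{2 \cdot 23} \left(9 + 1112\right) = \frac{1}{2} \cdot \frac{1}{23} \cdot 48 \cdot 1121 = \frac{24}{23} \cdot 1121 = \frac{26904}{23}$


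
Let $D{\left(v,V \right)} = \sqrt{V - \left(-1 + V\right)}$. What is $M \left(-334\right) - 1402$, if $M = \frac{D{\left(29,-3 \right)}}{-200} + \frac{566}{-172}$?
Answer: $- \frac{1295319}{4300} \approx -301.24$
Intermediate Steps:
$D{\left(v,V \right)} = 1$ ($D{\left(v,V \right)} = \sqrt{1} = 1$)
$M = - \frac{28343}{8600}$ ($M = 1 \frac{1}{-200} + \frac{566}{-172} = 1 \left(- \frac{1}{200}\right) + 566 \left(- \frac{1}{172}\right) = - \frac{1}{200} - \frac{283}{86} = - \frac{28343}{8600} \approx -3.2957$)
$M \left(-334\right) - 1402 = \left(- \frac{28343}{8600}\right) \left(-334\right) - 1402 = \frac{4733281}{4300} - 1402 = - \frac{1295319}{4300}$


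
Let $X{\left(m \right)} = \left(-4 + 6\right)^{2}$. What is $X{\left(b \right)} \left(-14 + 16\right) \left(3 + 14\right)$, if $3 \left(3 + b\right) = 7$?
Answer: $136$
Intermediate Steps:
$b = - \frac{2}{3}$ ($b = -3 + \frac{1}{3} \cdot 7 = -3 + \frac{7}{3} = - \frac{2}{3} \approx -0.66667$)
$X{\left(m \right)} = 4$ ($X{\left(m \right)} = 2^{2} = 4$)
$X{\left(b \right)} \left(-14 + 16\right) \left(3 + 14\right) = 4 \left(-14 + 16\right) \left(3 + 14\right) = 4 \cdot 2 \cdot 17 = 4 \cdot 34 = 136$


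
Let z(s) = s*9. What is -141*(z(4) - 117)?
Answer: 11421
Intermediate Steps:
z(s) = 9*s
-141*(z(4) - 117) = -141*(9*4 - 117) = -141*(36 - 117) = -141*(-81) = 11421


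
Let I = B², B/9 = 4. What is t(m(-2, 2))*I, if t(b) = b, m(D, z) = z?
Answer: 2592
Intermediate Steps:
B = 36 (B = 9*4 = 36)
I = 1296 (I = 36² = 1296)
t(m(-2, 2))*I = 2*1296 = 2592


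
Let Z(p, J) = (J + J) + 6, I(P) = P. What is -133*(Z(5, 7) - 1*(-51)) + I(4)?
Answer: -9439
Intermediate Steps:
Z(p, J) = 6 + 2*J (Z(p, J) = 2*J + 6 = 6 + 2*J)
-133*(Z(5, 7) - 1*(-51)) + I(4) = -133*((6 + 2*7) - 1*(-51)) + 4 = -133*((6 + 14) + 51) + 4 = -133*(20 + 51) + 4 = -133*71 + 4 = -9443 + 4 = -9439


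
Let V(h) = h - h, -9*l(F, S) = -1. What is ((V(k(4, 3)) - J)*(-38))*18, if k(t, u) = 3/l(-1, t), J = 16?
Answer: 10944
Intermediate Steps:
l(F, S) = 1/9 (l(F, S) = -1/9*(-1) = 1/9)
k(t, u) = 27 (k(t, u) = 3/(1/9) = 3*9 = 27)
V(h) = 0
((V(k(4, 3)) - J)*(-38))*18 = ((0 - 1*16)*(-38))*18 = ((0 - 16)*(-38))*18 = -16*(-38)*18 = 608*18 = 10944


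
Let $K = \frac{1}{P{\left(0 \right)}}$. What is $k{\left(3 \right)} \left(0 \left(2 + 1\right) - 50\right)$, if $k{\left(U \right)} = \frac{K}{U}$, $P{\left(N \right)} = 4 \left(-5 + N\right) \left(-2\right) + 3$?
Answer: $- \frac{50}{129} \approx -0.3876$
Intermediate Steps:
$P{\left(N \right)} = 43 - 8 N$ ($P{\left(N \right)} = \left(-20 + 4 N\right) \left(-2\right) + 3 = \left(40 - 8 N\right) + 3 = 43 - 8 N$)
$K = \frac{1}{43}$ ($K = \frac{1}{43 - 0} = \frac{1}{43 + 0} = \frac{1}{43} \approx 0.023256$)
$k{\left(U \right)} = \frac{1}{43 U}$
$k{\left(3 \right)} \left(0 \left(2 + 1\right) - 50\right) = \frac{1}{43 \cdot 3} \left(0 \left(2 + 1\right) - 50\right) = \frac{1}{43} \cdot \frac{1}{3} \left(0 \cdot 3 - 50\right) = \frac{0 - 50}{129} = \frac{1}{129} \left(-50\right) = - \frac{50}{129}$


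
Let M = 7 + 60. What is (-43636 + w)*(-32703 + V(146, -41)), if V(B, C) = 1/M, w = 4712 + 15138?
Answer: 52117504600/67 ≈ 7.7787e+8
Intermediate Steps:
w = 19850
M = 67
V(B, C) = 1/67
(-43636 + w)*(-32703 + V(146, -41)) = (-43636 + 19850)*(-32703 + 1/67) = -23786*(-2191100/67) = 52117504600/67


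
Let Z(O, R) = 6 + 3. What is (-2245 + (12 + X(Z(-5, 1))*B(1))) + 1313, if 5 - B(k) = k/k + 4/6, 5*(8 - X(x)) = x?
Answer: -2698/3 ≈ -899.33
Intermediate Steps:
Z(O, R) = 9
X(x) = 8 - x/5
B(k) = 10/3 (B(k) = 5 - (k/k + 4/6) = 5 - (1 + 4*(⅙)) = 5 - (1 + ⅔) = 5 - 1*5/3 = 5 - 5/3 = 10/3)
(-2245 + (12 + X(Z(-5, 1))*B(1))) + 1313 = (-2245 + (12 + (8 - ⅕*9)*(10/3))) + 1313 = (-2245 + (12 + (8 - 9/5)*(10/3))) + 1313 = (-2245 + (12 + (31/5)*(10/3))) + 1313 = (-2245 + (12 + 62/3)) + 1313 = (-2245 + 98/3) + 1313 = -6637/3 + 1313 = -2698/3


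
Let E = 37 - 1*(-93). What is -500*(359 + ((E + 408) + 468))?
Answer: -682500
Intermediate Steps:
E = 130 (E = 37 + 93 = 130)
-500*(359 + ((E + 408) + 468)) = -500*(359 + ((130 + 408) + 468)) = -500*(359 + (538 + 468)) = -500*(359 + 1006) = -500*1365 = -682500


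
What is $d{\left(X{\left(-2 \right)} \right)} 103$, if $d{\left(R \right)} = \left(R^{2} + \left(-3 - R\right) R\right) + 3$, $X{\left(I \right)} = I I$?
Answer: $-927$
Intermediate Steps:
$X{\left(I \right)} = I^{2}$
$d{\left(R \right)} = 3 + R^{2} + R \left(-3 - R\right)$ ($d{\left(R \right)} = \left(R^{2} + R \left(-3 - R\right)\right) + 3 = 3 + R^{2} + R \left(-3 - R\right)$)
$d{\left(X{\left(-2 \right)} \right)} 103 = \left(3 - 3 \left(-2\right)^{2}\right) 103 = \left(3 - 12\right) 103 = \left(-9\right) 103 = -927$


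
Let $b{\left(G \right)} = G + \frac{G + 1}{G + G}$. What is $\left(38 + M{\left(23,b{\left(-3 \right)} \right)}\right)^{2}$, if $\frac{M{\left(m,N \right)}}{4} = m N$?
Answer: $\frac{386884}{9} \approx 42987.0$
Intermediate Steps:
$b{\left(G \right)} = G + \frac{1 + G}{2 G}$
$M{\left(m,N \right)} = 4 N m$ ($M{\left(m,N \right)} = 4 m N = 4 N m$)
$\left(38 + M{\left(23,b{\left(-3 \right)} \right)}\right)^{2} = \left(38 + 4 \left(\frac{1}{2} - 3 + \frac{1}{2 \left(-3\right)}\right) 23\right)^{2} = \left(38 + 4 \left(\frac{1}{2} - 3 + \frac{1}{2} \left(- \frac{1}{3}\right)\right) 23\right)^{2} = \left(38 + 4 \left(\frac{1}{2} - 3 - \frac{1}{6}\right) 23\right)^{2} = \left(38 + 4 \left(- \frac{8}{3}\right) 23\right)^{2} = \left(38 - \frac{736}{3}\right)^{2} = \left(- \frac{622}{3}\right)^{2} = \frac{386884}{9}$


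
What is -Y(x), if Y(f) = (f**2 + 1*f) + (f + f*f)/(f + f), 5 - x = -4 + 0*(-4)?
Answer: -95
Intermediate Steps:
x = 9 (x = 5 - (-4 + 0*(-4)) = 5 - (-4 + 0) = 5 - 1*(-4) = 5 + 4 = 9)
Y(f) = f + f**2 + (f + f**2)/(2*f) (Y(f) = (f**2 + f) + (f + f**2)/((2*f)) = (f + f**2) + (f + f**2)*(1/(2*f)) = (f + f**2) + (f + f**2)/(2*f) = f + f**2 + (f + f**2)/(2*f))
-Y(x) = -(1/2 + 9**2 + (3/2)*9) = -(1/2 + 81 + 27/2) = -1*95 = -95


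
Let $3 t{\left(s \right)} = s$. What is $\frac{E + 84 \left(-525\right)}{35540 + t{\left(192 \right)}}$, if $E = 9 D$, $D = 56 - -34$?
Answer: $- \frac{2405}{1978} \approx -1.2159$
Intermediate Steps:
$D = 90$ ($D = 56 + 34 = 90$)
$t{\left(s \right)} = \frac{s}{3}$
$E = 810$ ($E = 9 \cdot 90 = 810$)
$\frac{E + 84 \left(-525\right)}{35540 + t{\left(192 \right)}} = \frac{810 + 84 \left(-525\right)}{35540 + \frac{1}{3} \cdot 192} = \frac{810 - 44100}{35540 + 64} = - \frac{43290}{35604} = \left(-43290\right) \frac{1}{35604} = - \frac{2405}{1978}$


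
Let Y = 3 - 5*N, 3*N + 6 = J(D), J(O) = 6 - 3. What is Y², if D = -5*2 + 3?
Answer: 64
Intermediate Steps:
D = -7 (D = -10 + 3 = -7)
J(O) = 3
N = -1 (N = -2 + (⅓)*3 = -2 + 1 = -1)
Y = 8 (Y = 3 - 5*(-1) = 3 + 5 = 8)
Y² = 8² = 64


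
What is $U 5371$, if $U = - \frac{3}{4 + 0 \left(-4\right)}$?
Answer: $- \frac{16113}{4} \approx -4028.3$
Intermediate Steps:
$U = - \frac{3}{4}$ ($U = - \frac{3}{4 + 0} = - \frac{3}{4} \approx -0.75$)
$U 5371 = \left(- \frac{3}{4}\right) 5371 = - \frac{16113}{4}$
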